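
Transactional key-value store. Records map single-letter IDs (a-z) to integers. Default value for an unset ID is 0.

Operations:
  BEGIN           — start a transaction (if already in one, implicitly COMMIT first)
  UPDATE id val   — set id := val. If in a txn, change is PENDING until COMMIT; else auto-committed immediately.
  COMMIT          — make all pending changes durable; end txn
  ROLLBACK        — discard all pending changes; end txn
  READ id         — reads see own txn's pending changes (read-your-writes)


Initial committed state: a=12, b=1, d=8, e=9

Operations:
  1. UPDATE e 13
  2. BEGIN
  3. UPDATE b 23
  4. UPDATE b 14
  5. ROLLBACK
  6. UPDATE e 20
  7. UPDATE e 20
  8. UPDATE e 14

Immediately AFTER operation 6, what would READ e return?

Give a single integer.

Initial committed: {a=12, b=1, d=8, e=9}
Op 1: UPDATE e=13 (auto-commit; committed e=13)
Op 2: BEGIN: in_txn=True, pending={}
Op 3: UPDATE b=23 (pending; pending now {b=23})
Op 4: UPDATE b=14 (pending; pending now {b=14})
Op 5: ROLLBACK: discarded pending ['b']; in_txn=False
Op 6: UPDATE e=20 (auto-commit; committed e=20)
After op 6: visible(e) = 20 (pending={}, committed={a=12, b=1, d=8, e=20})

Answer: 20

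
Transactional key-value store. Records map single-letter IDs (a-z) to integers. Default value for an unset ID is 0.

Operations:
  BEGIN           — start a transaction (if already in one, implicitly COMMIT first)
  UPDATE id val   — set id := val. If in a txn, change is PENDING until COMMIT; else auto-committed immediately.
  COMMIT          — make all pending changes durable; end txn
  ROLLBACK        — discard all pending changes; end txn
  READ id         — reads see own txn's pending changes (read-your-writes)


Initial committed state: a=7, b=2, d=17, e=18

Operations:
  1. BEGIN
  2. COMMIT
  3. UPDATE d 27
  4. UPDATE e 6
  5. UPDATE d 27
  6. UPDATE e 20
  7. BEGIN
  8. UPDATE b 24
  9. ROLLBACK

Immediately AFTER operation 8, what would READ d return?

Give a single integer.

Answer: 27

Derivation:
Initial committed: {a=7, b=2, d=17, e=18}
Op 1: BEGIN: in_txn=True, pending={}
Op 2: COMMIT: merged [] into committed; committed now {a=7, b=2, d=17, e=18}
Op 3: UPDATE d=27 (auto-commit; committed d=27)
Op 4: UPDATE e=6 (auto-commit; committed e=6)
Op 5: UPDATE d=27 (auto-commit; committed d=27)
Op 6: UPDATE e=20 (auto-commit; committed e=20)
Op 7: BEGIN: in_txn=True, pending={}
Op 8: UPDATE b=24 (pending; pending now {b=24})
After op 8: visible(d) = 27 (pending={b=24}, committed={a=7, b=2, d=27, e=20})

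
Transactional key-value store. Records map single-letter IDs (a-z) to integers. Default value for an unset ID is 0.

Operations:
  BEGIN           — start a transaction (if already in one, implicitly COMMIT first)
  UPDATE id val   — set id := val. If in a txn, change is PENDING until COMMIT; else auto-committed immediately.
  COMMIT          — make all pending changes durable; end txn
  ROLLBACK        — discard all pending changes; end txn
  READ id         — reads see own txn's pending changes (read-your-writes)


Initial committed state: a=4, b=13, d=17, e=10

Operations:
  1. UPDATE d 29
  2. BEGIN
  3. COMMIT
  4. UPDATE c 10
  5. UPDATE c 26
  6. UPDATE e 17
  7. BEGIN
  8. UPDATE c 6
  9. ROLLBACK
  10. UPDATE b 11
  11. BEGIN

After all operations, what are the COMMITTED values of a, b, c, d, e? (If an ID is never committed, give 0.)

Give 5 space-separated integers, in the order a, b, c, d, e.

Answer: 4 11 26 29 17

Derivation:
Initial committed: {a=4, b=13, d=17, e=10}
Op 1: UPDATE d=29 (auto-commit; committed d=29)
Op 2: BEGIN: in_txn=True, pending={}
Op 3: COMMIT: merged [] into committed; committed now {a=4, b=13, d=29, e=10}
Op 4: UPDATE c=10 (auto-commit; committed c=10)
Op 5: UPDATE c=26 (auto-commit; committed c=26)
Op 6: UPDATE e=17 (auto-commit; committed e=17)
Op 7: BEGIN: in_txn=True, pending={}
Op 8: UPDATE c=6 (pending; pending now {c=6})
Op 9: ROLLBACK: discarded pending ['c']; in_txn=False
Op 10: UPDATE b=11 (auto-commit; committed b=11)
Op 11: BEGIN: in_txn=True, pending={}
Final committed: {a=4, b=11, c=26, d=29, e=17}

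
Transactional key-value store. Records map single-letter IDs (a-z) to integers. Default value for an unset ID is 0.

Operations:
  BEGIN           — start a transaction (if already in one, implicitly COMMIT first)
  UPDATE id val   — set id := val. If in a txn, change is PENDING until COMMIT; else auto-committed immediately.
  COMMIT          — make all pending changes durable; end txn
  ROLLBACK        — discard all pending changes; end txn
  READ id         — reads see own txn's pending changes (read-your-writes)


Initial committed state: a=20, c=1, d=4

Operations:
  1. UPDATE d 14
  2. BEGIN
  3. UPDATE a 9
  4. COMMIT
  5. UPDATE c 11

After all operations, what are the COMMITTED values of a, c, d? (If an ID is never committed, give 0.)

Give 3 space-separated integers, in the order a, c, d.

Answer: 9 11 14

Derivation:
Initial committed: {a=20, c=1, d=4}
Op 1: UPDATE d=14 (auto-commit; committed d=14)
Op 2: BEGIN: in_txn=True, pending={}
Op 3: UPDATE a=9 (pending; pending now {a=9})
Op 4: COMMIT: merged ['a'] into committed; committed now {a=9, c=1, d=14}
Op 5: UPDATE c=11 (auto-commit; committed c=11)
Final committed: {a=9, c=11, d=14}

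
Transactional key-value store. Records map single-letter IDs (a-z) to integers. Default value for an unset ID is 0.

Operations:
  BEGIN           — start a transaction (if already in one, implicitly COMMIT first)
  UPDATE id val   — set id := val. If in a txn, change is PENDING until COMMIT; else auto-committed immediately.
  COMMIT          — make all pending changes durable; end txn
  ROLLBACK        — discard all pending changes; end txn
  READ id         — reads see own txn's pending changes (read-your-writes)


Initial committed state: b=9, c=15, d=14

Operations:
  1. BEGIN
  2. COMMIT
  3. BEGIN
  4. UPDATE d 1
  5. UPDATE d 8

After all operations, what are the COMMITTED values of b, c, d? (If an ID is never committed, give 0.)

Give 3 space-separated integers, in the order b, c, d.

Initial committed: {b=9, c=15, d=14}
Op 1: BEGIN: in_txn=True, pending={}
Op 2: COMMIT: merged [] into committed; committed now {b=9, c=15, d=14}
Op 3: BEGIN: in_txn=True, pending={}
Op 4: UPDATE d=1 (pending; pending now {d=1})
Op 5: UPDATE d=8 (pending; pending now {d=8})
Final committed: {b=9, c=15, d=14}

Answer: 9 15 14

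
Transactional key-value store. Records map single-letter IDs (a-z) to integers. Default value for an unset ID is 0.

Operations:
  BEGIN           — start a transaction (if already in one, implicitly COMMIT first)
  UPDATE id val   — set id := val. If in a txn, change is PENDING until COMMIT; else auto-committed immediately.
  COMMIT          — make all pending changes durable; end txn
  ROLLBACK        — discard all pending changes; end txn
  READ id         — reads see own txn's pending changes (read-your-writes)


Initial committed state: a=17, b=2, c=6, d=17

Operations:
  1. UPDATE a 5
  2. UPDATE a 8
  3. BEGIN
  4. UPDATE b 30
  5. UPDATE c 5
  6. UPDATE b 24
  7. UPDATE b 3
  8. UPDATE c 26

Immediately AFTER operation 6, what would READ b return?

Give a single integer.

Initial committed: {a=17, b=2, c=6, d=17}
Op 1: UPDATE a=5 (auto-commit; committed a=5)
Op 2: UPDATE a=8 (auto-commit; committed a=8)
Op 3: BEGIN: in_txn=True, pending={}
Op 4: UPDATE b=30 (pending; pending now {b=30})
Op 5: UPDATE c=5 (pending; pending now {b=30, c=5})
Op 6: UPDATE b=24 (pending; pending now {b=24, c=5})
After op 6: visible(b) = 24 (pending={b=24, c=5}, committed={a=8, b=2, c=6, d=17})

Answer: 24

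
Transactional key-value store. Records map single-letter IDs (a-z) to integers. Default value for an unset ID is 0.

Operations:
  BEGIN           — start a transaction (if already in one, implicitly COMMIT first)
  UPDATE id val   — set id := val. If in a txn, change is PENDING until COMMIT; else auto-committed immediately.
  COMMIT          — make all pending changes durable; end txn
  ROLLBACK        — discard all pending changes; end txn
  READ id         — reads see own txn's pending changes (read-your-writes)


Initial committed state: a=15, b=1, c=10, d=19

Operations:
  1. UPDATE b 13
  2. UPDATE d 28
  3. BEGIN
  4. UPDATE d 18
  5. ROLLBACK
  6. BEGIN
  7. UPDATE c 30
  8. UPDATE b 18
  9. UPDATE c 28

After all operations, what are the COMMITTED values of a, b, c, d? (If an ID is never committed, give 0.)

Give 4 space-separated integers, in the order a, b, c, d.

Initial committed: {a=15, b=1, c=10, d=19}
Op 1: UPDATE b=13 (auto-commit; committed b=13)
Op 2: UPDATE d=28 (auto-commit; committed d=28)
Op 3: BEGIN: in_txn=True, pending={}
Op 4: UPDATE d=18 (pending; pending now {d=18})
Op 5: ROLLBACK: discarded pending ['d']; in_txn=False
Op 6: BEGIN: in_txn=True, pending={}
Op 7: UPDATE c=30 (pending; pending now {c=30})
Op 8: UPDATE b=18 (pending; pending now {b=18, c=30})
Op 9: UPDATE c=28 (pending; pending now {b=18, c=28})
Final committed: {a=15, b=13, c=10, d=28}

Answer: 15 13 10 28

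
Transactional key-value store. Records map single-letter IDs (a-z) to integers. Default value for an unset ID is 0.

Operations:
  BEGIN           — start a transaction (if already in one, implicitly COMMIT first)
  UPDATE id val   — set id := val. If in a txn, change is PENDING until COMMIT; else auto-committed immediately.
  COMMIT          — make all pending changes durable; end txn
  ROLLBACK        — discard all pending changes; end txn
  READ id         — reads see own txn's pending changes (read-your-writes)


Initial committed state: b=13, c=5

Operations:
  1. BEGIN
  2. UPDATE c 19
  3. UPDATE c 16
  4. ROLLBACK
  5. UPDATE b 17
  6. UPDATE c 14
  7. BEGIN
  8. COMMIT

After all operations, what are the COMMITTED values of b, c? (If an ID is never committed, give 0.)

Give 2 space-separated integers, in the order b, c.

Initial committed: {b=13, c=5}
Op 1: BEGIN: in_txn=True, pending={}
Op 2: UPDATE c=19 (pending; pending now {c=19})
Op 3: UPDATE c=16 (pending; pending now {c=16})
Op 4: ROLLBACK: discarded pending ['c']; in_txn=False
Op 5: UPDATE b=17 (auto-commit; committed b=17)
Op 6: UPDATE c=14 (auto-commit; committed c=14)
Op 7: BEGIN: in_txn=True, pending={}
Op 8: COMMIT: merged [] into committed; committed now {b=17, c=14}
Final committed: {b=17, c=14}

Answer: 17 14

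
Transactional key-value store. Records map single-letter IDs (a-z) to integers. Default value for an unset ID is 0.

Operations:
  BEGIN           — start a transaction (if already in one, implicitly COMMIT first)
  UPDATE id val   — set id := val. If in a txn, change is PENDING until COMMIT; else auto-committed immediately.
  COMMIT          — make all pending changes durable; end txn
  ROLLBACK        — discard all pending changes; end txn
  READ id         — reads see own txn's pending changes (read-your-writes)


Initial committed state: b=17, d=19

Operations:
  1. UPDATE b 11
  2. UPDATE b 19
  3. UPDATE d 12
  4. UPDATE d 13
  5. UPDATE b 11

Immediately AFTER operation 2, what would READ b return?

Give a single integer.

Answer: 19

Derivation:
Initial committed: {b=17, d=19}
Op 1: UPDATE b=11 (auto-commit; committed b=11)
Op 2: UPDATE b=19 (auto-commit; committed b=19)
After op 2: visible(b) = 19 (pending={}, committed={b=19, d=19})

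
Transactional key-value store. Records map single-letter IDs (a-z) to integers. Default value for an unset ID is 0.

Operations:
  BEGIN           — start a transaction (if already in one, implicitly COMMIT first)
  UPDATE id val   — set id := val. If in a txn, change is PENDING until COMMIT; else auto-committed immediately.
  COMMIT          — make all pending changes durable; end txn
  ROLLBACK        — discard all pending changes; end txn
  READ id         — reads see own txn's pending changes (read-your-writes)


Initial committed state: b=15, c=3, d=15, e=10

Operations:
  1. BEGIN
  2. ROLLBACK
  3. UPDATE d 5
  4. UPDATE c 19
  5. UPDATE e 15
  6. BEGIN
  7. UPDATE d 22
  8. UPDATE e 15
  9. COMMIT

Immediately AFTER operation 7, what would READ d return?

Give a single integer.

Answer: 22

Derivation:
Initial committed: {b=15, c=3, d=15, e=10}
Op 1: BEGIN: in_txn=True, pending={}
Op 2: ROLLBACK: discarded pending []; in_txn=False
Op 3: UPDATE d=5 (auto-commit; committed d=5)
Op 4: UPDATE c=19 (auto-commit; committed c=19)
Op 5: UPDATE e=15 (auto-commit; committed e=15)
Op 6: BEGIN: in_txn=True, pending={}
Op 7: UPDATE d=22 (pending; pending now {d=22})
After op 7: visible(d) = 22 (pending={d=22}, committed={b=15, c=19, d=5, e=15})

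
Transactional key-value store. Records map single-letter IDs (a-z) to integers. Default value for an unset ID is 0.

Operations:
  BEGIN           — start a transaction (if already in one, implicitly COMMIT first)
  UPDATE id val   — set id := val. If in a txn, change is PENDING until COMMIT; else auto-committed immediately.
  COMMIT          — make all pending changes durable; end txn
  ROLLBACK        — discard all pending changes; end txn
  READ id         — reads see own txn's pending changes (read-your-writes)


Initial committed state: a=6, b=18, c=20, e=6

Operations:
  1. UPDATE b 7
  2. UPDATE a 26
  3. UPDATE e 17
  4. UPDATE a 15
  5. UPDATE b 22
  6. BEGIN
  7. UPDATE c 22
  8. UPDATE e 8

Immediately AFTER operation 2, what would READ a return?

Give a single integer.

Initial committed: {a=6, b=18, c=20, e=6}
Op 1: UPDATE b=7 (auto-commit; committed b=7)
Op 2: UPDATE a=26 (auto-commit; committed a=26)
After op 2: visible(a) = 26 (pending={}, committed={a=26, b=7, c=20, e=6})

Answer: 26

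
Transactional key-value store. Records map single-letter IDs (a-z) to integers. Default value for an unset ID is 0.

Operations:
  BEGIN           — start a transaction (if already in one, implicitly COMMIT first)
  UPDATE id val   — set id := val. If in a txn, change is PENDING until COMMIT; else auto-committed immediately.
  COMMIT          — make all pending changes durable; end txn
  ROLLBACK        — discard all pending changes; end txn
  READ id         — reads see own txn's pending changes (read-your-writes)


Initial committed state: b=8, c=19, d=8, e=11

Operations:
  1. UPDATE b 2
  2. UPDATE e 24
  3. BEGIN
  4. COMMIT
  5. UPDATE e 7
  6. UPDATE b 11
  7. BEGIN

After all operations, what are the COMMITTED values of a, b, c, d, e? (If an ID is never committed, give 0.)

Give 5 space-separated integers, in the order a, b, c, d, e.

Answer: 0 11 19 8 7

Derivation:
Initial committed: {b=8, c=19, d=8, e=11}
Op 1: UPDATE b=2 (auto-commit; committed b=2)
Op 2: UPDATE e=24 (auto-commit; committed e=24)
Op 3: BEGIN: in_txn=True, pending={}
Op 4: COMMIT: merged [] into committed; committed now {b=2, c=19, d=8, e=24}
Op 5: UPDATE e=7 (auto-commit; committed e=7)
Op 6: UPDATE b=11 (auto-commit; committed b=11)
Op 7: BEGIN: in_txn=True, pending={}
Final committed: {b=11, c=19, d=8, e=7}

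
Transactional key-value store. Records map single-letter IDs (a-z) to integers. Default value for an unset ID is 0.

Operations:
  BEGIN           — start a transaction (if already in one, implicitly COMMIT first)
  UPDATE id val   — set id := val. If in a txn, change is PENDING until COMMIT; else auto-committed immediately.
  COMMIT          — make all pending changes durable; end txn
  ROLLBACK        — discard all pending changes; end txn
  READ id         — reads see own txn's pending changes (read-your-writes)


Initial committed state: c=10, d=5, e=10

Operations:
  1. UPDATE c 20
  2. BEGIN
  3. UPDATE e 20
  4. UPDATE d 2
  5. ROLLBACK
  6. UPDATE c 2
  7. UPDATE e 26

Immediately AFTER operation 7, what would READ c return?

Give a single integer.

Initial committed: {c=10, d=5, e=10}
Op 1: UPDATE c=20 (auto-commit; committed c=20)
Op 2: BEGIN: in_txn=True, pending={}
Op 3: UPDATE e=20 (pending; pending now {e=20})
Op 4: UPDATE d=2 (pending; pending now {d=2, e=20})
Op 5: ROLLBACK: discarded pending ['d', 'e']; in_txn=False
Op 6: UPDATE c=2 (auto-commit; committed c=2)
Op 7: UPDATE e=26 (auto-commit; committed e=26)
After op 7: visible(c) = 2 (pending={}, committed={c=2, d=5, e=26})

Answer: 2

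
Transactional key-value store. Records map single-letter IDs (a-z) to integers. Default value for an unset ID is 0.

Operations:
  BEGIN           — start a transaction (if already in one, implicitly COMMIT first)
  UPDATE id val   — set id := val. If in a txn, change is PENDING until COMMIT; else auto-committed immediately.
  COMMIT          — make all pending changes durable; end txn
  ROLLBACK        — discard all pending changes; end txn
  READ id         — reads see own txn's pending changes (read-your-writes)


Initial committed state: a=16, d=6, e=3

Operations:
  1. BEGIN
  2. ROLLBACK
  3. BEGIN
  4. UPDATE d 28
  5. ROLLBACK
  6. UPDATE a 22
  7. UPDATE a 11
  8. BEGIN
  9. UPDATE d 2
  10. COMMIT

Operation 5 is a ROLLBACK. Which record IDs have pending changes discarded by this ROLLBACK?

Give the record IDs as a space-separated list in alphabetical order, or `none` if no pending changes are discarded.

Initial committed: {a=16, d=6, e=3}
Op 1: BEGIN: in_txn=True, pending={}
Op 2: ROLLBACK: discarded pending []; in_txn=False
Op 3: BEGIN: in_txn=True, pending={}
Op 4: UPDATE d=28 (pending; pending now {d=28})
Op 5: ROLLBACK: discarded pending ['d']; in_txn=False
Op 6: UPDATE a=22 (auto-commit; committed a=22)
Op 7: UPDATE a=11 (auto-commit; committed a=11)
Op 8: BEGIN: in_txn=True, pending={}
Op 9: UPDATE d=2 (pending; pending now {d=2})
Op 10: COMMIT: merged ['d'] into committed; committed now {a=11, d=2, e=3}
ROLLBACK at op 5 discards: ['d']

Answer: d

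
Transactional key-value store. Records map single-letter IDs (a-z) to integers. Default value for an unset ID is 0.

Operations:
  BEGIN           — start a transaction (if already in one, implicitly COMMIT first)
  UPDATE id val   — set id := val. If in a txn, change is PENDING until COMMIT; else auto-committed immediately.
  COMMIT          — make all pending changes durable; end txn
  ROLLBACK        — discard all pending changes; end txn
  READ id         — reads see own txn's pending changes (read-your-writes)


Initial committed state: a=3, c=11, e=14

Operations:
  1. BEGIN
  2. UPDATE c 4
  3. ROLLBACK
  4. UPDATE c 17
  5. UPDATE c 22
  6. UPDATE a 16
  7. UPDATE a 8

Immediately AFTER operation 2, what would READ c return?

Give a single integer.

Answer: 4

Derivation:
Initial committed: {a=3, c=11, e=14}
Op 1: BEGIN: in_txn=True, pending={}
Op 2: UPDATE c=4 (pending; pending now {c=4})
After op 2: visible(c) = 4 (pending={c=4}, committed={a=3, c=11, e=14})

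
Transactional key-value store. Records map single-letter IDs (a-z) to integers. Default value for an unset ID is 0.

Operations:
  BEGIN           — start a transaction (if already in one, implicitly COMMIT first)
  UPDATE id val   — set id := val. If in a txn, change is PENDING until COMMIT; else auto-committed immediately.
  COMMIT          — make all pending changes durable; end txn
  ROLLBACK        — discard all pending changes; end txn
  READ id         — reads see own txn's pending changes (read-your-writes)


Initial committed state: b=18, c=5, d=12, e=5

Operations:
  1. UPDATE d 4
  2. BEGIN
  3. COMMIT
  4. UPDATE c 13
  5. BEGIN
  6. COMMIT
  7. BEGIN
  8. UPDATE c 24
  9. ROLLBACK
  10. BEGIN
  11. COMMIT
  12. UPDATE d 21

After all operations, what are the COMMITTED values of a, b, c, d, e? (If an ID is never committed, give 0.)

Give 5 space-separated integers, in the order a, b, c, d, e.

Initial committed: {b=18, c=5, d=12, e=5}
Op 1: UPDATE d=4 (auto-commit; committed d=4)
Op 2: BEGIN: in_txn=True, pending={}
Op 3: COMMIT: merged [] into committed; committed now {b=18, c=5, d=4, e=5}
Op 4: UPDATE c=13 (auto-commit; committed c=13)
Op 5: BEGIN: in_txn=True, pending={}
Op 6: COMMIT: merged [] into committed; committed now {b=18, c=13, d=4, e=5}
Op 7: BEGIN: in_txn=True, pending={}
Op 8: UPDATE c=24 (pending; pending now {c=24})
Op 9: ROLLBACK: discarded pending ['c']; in_txn=False
Op 10: BEGIN: in_txn=True, pending={}
Op 11: COMMIT: merged [] into committed; committed now {b=18, c=13, d=4, e=5}
Op 12: UPDATE d=21 (auto-commit; committed d=21)
Final committed: {b=18, c=13, d=21, e=5}

Answer: 0 18 13 21 5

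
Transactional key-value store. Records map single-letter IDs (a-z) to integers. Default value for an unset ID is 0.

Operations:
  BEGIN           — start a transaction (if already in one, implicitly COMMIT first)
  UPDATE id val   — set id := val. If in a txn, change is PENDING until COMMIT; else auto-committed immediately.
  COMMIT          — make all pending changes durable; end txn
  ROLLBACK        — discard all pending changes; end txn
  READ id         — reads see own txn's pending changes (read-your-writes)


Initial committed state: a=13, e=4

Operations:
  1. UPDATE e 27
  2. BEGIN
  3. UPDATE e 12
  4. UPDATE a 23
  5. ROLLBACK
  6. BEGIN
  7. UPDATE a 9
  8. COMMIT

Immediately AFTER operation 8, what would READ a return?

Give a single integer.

Initial committed: {a=13, e=4}
Op 1: UPDATE e=27 (auto-commit; committed e=27)
Op 2: BEGIN: in_txn=True, pending={}
Op 3: UPDATE e=12 (pending; pending now {e=12})
Op 4: UPDATE a=23 (pending; pending now {a=23, e=12})
Op 5: ROLLBACK: discarded pending ['a', 'e']; in_txn=False
Op 6: BEGIN: in_txn=True, pending={}
Op 7: UPDATE a=9 (pending; pending now {a=9})
Op 8: COMMIT: merged ['a'] into committed; committed now {a=9, e=27}
After op 8: visible(a) = 9 (pending={}, committed={a=9, e=27})

Answer: 9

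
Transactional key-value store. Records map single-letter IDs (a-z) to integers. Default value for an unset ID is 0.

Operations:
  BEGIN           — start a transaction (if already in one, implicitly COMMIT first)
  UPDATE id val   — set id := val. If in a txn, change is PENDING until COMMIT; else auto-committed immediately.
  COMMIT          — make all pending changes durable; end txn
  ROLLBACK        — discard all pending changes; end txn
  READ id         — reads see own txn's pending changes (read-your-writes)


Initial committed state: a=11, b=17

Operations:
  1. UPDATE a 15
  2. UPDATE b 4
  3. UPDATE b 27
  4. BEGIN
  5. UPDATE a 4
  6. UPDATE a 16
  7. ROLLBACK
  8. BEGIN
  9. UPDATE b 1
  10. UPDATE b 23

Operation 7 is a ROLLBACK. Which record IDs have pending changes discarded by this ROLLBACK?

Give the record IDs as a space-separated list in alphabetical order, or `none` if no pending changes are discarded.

Answer: a

Derivation:
Initial committed: {a=11, b=17}
Op 1: UPDATE a=15 (auto-commit; committed a=15)
Op 2: UPDATE b=4 (auto-commit; committed b=4)
Op 3: UPDATE b=27 (auto-commit; committed b=27)
Op 4: BEGIN: in_txn=True, pending={}
Op 5: UPDATE a=4 (pending; pending now {a=4})
Op 6: UPDATE a=16 (pending; pending now {a=16})
Op 7: ROLLBACK: discarded pending ['a']; in_txn=False
Op 8: BEGIN: in_txn=True, pending={}
Op 9: UPDATE b=1 (pending; pending now {b=1})
Op 10: UPDATE b=23 (pending; pending now {b=23})
ROLLBACK at op 7 discards: ['a']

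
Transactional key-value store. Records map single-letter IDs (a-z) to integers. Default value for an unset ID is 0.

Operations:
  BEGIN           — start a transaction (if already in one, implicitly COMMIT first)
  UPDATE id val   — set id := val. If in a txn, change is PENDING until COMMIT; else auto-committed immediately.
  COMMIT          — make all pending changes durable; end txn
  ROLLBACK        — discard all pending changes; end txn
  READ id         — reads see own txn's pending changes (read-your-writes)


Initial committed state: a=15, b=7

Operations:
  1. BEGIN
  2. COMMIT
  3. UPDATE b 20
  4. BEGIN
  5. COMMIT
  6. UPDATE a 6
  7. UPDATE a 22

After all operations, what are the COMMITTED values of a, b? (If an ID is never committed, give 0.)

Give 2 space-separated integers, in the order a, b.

Initial committed: {a=15, b=7}
Op 1: BEGIN: in_txn=True, pending={}
Op 2: COMMIT: merged [] into committed; committed now {a=15, b=7}
Op 3: UPDATE b=20 (auto-commit; committed b=20)
Op 4: BEGIN: in_txn=True, pending={}
Op 5: COMMIT: merged [] into committed; committed now {a=15, b=20}
Op 6: UPDATE a=6 (auto-commit; committed a=6)
Op 7: UPDATE a=22 (auto-commit; committed a=22)
Final committed: {a=22, b=20}

Answer: 22 20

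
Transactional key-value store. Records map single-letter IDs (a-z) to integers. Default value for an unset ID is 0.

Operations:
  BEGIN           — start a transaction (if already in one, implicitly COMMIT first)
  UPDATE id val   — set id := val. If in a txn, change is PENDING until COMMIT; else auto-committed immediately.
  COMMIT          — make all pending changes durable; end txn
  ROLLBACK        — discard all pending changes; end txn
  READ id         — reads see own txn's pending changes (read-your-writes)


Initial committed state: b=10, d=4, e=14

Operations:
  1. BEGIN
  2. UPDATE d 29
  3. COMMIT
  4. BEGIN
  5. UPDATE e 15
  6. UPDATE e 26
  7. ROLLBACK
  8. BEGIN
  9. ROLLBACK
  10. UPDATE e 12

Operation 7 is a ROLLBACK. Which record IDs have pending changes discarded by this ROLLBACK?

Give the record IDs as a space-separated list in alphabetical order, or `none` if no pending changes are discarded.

Answer: e

Derivation:
Initial committed: {b=10, d=4, e=14}
Op 1: BEGIN: in_txn=True, pending={}
Op 2: UPDATE d=29 (pending; pending now {d=29})
Op 3: COMMIT: merged ['d'] into committed; committed now {b=10, d=29, e=14}
Op 4: BEGIN: in_txn=True, pending={}
Op 5: UPDATE e=15 (pending; pending now {e=15})
Op 6: UPDATE e=26 (pending; pending now {e=26})
Op 7: ROLLBACK: discarded pending ['e']; in_txn=False
Op 8: BEGIN: in_txn=True, pending={}
Op 9: ROLLBACK: discarded pending []; in_txn=False
Op 10: UPDATE e=12 (auto-commit; committed e=12)
ROLLBACK at op 7 discards: ['e']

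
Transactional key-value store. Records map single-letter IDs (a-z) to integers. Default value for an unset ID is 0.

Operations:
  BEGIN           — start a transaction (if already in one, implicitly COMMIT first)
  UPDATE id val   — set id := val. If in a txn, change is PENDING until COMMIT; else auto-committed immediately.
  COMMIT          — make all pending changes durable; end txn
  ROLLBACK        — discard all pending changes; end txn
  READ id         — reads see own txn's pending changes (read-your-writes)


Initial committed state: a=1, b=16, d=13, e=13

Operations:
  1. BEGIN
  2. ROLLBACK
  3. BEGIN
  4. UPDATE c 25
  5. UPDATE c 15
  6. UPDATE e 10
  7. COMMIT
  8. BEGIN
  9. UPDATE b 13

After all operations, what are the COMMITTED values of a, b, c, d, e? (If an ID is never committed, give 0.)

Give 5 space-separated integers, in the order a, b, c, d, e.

Initial committed: {a=1, b=16, d=13, e=13}
Op 1: BEGIN: in_txn=True, pending={}
Op 2: ROLLBACK: discarded pending []; in_txn=False
Op 3: BEGIN: in_txn=True, pending={}
Op 4: UPDATE c=25 (pending; pending now {c=25})
Op 5: UPDATE c=15 (pending; pending now {c=15})
Op 6: UPDATE e=10 (pending; pending now {c=15, e=10})
Op 7: COMMIT: merged ['c', 'e'] into committed; committed now {a=1, b=16, c=15, d=13, e=10}
Op 8: BEGIN: in_txn=True, pending={}
Op 9: UPDATE b=13 (pending; pending now {b=13})
Final committed: {a=1, b=16, c=15, d=13, e=10}

Answer: 1 16 15 13 10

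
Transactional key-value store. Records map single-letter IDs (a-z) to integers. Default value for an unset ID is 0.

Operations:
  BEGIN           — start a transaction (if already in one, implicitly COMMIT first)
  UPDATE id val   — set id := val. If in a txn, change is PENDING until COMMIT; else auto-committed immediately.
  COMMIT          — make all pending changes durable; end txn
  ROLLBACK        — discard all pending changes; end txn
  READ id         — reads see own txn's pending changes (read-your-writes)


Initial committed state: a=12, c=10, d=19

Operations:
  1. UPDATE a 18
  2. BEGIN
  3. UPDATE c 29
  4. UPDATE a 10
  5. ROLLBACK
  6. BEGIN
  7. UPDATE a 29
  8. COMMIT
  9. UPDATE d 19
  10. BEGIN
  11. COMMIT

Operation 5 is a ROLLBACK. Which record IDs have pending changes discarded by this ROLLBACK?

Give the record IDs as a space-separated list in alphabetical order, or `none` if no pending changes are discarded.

Initial committed: {a=12, c=10, d=19}
Op 1: UPDATE a=18 (auto-commit; committed a=18)
Op 2: BEGIN: in_txn=True, pending={}
Op 3: UPDATE c=29 (pending; pending now {c=29})
Op 4: UPDATE a=10 (pending; pending now {a=10, c=29})
Op 5: ROLLBACK: discarded pending ['a', 'c']; in_txn=False
Op 6: BEGIN: in_txn=True, pending={}
Op 7: UPDATE a=29 (pending; pending now {a=29})
Op 8: COMMIT: merged ['a'] into committed; committed now {a=29, c=10, d=19}
Op 9: UPDATE d=19 (auto-commit; committed d=19)
Op 10: BEGIN: in_txn=True, pending={}
Op 11: COMMIT: merged [] into committed; committed now {a=29, c=10, d=19}
ROLLBACK at op 5 discards: ['a', 'c']

Answer: a c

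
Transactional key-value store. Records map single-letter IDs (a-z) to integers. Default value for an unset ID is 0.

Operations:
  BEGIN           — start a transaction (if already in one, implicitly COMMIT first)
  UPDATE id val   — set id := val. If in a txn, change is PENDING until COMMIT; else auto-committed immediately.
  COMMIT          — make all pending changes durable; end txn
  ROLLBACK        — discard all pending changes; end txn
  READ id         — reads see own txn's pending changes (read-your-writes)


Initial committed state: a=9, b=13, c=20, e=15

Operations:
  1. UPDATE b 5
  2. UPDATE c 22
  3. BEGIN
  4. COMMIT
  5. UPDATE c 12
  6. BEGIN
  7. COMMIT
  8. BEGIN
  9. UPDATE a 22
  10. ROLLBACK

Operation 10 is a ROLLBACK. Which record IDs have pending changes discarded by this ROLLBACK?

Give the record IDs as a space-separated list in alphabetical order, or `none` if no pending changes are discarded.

Answer: a

Derivation:
Initial committed: {a=9, b=13, c=20, e=15}
Op 1: UPDATE b=5 (auto-commit; committed b=5)
Op 2: UPDATE c=22 (auto-commit; committed c=22)
Op 3: BEGIN: in_txn=True, pending={}
Op 4: COMMIT: merged [] into committed; committed now {a=9, b=5, c=22, e=15}
Op 5: UPDATE c=12 (auto-commit; committed c=12)
Op 6: BEGIN: in_txn=True, pending={}
Op 7: COMMIT: merged [] into committed; committed now {a=9, b=5, c=12, e=15}
Op 8: BEGIN: in_txn=True, pending={}
Op 9: UPDATE a=22 (pending; pending now {a=22})
Op 10: ROLLBACK: discarded pending ['a']; in_txn=False
ROLLBACK at op 10 discards: ['a']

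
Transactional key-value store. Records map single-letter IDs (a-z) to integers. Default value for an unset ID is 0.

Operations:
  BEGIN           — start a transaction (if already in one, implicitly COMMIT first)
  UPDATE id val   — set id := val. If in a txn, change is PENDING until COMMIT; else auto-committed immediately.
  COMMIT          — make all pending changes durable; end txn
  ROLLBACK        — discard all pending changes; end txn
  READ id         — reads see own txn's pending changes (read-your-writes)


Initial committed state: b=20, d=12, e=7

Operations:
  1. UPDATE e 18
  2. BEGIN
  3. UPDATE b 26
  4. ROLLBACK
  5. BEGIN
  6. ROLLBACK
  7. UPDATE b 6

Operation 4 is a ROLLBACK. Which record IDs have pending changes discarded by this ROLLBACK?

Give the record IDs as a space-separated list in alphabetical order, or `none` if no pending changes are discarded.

Answer: b

Derivation:
Initial committed: {b=20, d=12, e=7}
Op 1: UPDATE e=18 (auto-commit; committed e=18)
Op 2: BEGIN: in_txn=True, pending={}
Op 3: UPDATE b=26 (pending; pending now {b=26})
Op 4: ROLLBACK: discarded pending ['b']; in_txn=False
Op 5: BEGIN: in_txn=True, pending={}
Op 6: ROLLBACK: discarded pending []; in_txn=False
Op 7: UPDATE b=6 (auto-commit; committed b=6)
ROLLBACK at op 4 discards: ['b']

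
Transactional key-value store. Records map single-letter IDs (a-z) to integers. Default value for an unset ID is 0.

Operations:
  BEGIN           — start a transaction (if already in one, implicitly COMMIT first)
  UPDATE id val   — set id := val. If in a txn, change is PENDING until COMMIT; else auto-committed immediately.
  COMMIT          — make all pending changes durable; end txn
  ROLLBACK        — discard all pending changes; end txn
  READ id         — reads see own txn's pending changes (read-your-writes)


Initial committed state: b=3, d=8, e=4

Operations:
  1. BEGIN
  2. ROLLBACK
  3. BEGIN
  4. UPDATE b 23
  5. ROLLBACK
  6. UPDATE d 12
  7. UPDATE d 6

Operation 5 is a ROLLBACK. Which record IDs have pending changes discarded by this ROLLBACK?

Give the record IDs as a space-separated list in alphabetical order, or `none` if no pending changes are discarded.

Answer: b

Derivation:
Initial committed: {b=3, d=8, e=4}
Op 1: BEGIN: in_txn=True, pending={}
Op 2: ROLLBACK: discarded pending []; in_txn=False
Op 3: BEGIN: in_txn=True, pending={}
Op 4: UPDATE b=23 (pending; pending now {b=23})
Op 5: ROLLBACK: discarded pending ['b']; in_txn=False
Op 6: UPDATE d=12 (auto-commit; committed d=12)
Op 7: UPDATE d=6 (auto-commit; committed d=6)
ROLLBACK at op 5 discards: ['b']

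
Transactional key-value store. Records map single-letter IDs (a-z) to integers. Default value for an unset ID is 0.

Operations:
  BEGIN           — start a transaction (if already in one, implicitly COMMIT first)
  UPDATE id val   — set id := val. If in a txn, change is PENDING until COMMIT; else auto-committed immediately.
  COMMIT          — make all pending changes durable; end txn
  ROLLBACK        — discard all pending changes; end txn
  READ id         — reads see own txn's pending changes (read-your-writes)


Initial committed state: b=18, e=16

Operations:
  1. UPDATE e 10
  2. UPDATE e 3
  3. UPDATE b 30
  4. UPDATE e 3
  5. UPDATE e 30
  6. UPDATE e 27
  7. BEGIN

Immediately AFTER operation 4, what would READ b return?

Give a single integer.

Initial committed: {b=18, e=16}
Op 1: UPDATE e=10 (auto-commit; committed e=10)
Op 2: UPDATE e=3 (auto-commit; committed e=3)
Op 3: UPDATE b=30 (auto-commit; committed b=30)
Op 4: UPDATE e=3 (auto-commit; committed e=3)
After op 4: visible(b) = 30 (pending={}, committed={b=30, e=3})

Answer: 30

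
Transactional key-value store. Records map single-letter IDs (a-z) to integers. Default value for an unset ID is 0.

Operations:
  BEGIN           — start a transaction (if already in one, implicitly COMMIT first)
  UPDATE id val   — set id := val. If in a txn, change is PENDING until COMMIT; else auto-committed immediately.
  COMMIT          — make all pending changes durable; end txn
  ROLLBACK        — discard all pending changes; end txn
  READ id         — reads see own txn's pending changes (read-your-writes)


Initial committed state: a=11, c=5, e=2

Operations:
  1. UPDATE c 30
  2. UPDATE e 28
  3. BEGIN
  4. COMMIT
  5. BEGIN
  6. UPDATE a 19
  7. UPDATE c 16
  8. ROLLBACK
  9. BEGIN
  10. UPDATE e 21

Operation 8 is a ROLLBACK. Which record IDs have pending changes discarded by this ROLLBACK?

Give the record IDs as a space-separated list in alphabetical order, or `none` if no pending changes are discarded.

Answer: a c

Derivation:
Initial committed: {a=11, c=5, e=2}
Op 1: UPDATE c=30 (auto-commit; committed c=30)
Op 2: UPDATE e=28 (auto-commit; committed e=28)
Op 3: BEGIN: in_txn=True, pending={}
Op 4: COMMIT: merged [] into committed; committed now {a=11, c=30, e=28}
Op 5: BEGIN: in_txn=True, pending={}
Op 6: UPDATE a=19 (pending; pending now {a=19})
Op 7: UPDATE c=16 (pending; pending now {a=19, c=16})
Op 8: ROLLBACK: discarded pending ['a', 'c']; in_txn=False
Op 9: BEGIN: in_txn=True, pending={}
Op 10: UPDATE e=21 (pending; pending now {e=21})
ROLLBACK at op 8 discards: ['a', 'c']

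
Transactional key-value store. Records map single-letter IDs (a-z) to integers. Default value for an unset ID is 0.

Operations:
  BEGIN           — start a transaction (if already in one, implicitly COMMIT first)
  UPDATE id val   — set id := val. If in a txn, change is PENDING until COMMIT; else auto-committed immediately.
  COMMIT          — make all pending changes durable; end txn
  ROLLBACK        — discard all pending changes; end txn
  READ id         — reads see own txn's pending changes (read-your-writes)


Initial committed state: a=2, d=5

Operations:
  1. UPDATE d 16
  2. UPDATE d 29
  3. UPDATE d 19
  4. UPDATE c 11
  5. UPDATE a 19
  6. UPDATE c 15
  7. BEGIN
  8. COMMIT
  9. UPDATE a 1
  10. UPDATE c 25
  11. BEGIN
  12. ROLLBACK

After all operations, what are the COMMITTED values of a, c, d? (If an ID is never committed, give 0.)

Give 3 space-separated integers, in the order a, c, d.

Initial committed: {a=2, d=5}
Op 1: UPDATE d=16 (auto-commit; committed d=16)
Op 2: UPDATE d=29 (auto-commit; committed d=29)
Op 3: UPDATE d=19 (auto-commit; committed d=19)
Op 4: UPDATE c=11 (auto-commit; committed c=11)
Op 5: UPDATE a=19 (auto-commit; committed a=19)
Op 6: UPDATE c=15 (auto-commit; committed c=15)
Op 7: BEGIN: in_txn=True, pending={}
Op 8: COMMIT: merged [] into committed; committed now {a=19, c=15, d=19}
Op 9: UPDATE a=1 (auto-commit; committed a=1)
Op 10: UPDATE c=25 (auto-commit; committed c=25)
Op 11: BEGIN: in_txn=True, pending={}
Op 12: ROLLBACK: discarded pending []; in_txn=False
Final committed: {a=1, c=25, d=19}

Answer: 1 25 19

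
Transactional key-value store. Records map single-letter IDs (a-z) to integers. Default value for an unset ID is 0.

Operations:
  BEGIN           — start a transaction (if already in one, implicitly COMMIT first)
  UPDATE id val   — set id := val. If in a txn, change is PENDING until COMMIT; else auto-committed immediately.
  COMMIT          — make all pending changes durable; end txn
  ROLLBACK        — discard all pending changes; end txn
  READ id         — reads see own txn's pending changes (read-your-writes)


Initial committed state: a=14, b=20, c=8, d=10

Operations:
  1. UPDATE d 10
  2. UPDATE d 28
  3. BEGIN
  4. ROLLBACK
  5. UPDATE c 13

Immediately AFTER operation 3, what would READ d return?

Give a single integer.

Initial committed: {a=14, b=20, c=8, d=10}
Op 1: UPDATE d=10 (auto-commit; committed d=10)
Op 2: UPDATE d=28 (auto-commit; committed d=28)
Op 3: BEGIN: in_txn=True, pending={}
After op 3: visible(d) = 28 (pending={}, committed={a=14, b=20, c=8, d=28})

Answer: 28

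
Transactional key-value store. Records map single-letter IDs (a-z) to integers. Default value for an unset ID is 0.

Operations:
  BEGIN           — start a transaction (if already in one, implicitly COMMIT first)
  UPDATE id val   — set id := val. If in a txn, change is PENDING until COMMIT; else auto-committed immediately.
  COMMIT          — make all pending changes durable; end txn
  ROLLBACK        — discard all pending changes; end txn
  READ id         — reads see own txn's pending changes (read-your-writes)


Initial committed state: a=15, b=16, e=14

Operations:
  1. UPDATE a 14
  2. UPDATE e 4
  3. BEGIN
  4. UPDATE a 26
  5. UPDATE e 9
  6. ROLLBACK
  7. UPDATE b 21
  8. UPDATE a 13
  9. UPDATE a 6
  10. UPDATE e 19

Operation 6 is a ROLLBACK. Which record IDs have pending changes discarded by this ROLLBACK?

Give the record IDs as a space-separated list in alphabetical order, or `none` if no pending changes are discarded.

Initial committed: {a=15, b=16, e=14}
Op 1: UPDATE a=14 (auto-commit; committed a=14)
Op 2: UPDATE e=4 (auto-commit; committed e=4)
Op 3: BEGIN: in_txn=True, pending={}
Op 4: UPDATE a=26 (pending; pending now {a=26})
Op 5: UPDATE e=9 (pending; pending now {a=26, e=9})
Op 6: ROLLBACK: discarded pending ['a', 'e']; in_txn=False
Op 7: UPDATE b=21 (auto-commit; committed b=21)
Op 8: UPDATE a=13 (auto-commit; committed a=13)
Op 9: UPDATE a=6 (auto-commit; committed a=6)
Op 10: UPDATE e=19 (auto-commit; committed e=19)
ROLLBACK at op 6 discards: ['a', 'e']

Answer: a e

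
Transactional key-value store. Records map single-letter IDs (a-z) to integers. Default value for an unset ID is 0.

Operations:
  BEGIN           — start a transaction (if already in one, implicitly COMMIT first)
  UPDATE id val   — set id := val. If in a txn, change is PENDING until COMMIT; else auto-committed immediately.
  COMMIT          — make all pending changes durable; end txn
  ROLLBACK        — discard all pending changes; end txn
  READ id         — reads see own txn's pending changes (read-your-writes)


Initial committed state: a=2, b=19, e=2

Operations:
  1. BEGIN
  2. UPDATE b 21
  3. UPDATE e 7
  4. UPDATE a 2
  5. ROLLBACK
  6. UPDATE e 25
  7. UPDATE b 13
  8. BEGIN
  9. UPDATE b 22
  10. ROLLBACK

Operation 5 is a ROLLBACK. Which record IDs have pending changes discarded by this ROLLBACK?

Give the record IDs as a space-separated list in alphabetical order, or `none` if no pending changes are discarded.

Initial committed: {a=2, b=19, e=2}
Op 1: BEGIN: in_txn=True, pending={}
Op 2: UPDATE b=21 (pending; pending now {b=21})
Op 3: UPDATE e=7 (pending; pending now {b=21, e=7})
Op 4: UPDATE a=2 (pending; pending now {a=2, b=21, e=7})
Op 5: ROLLBACK: discarded pending ['a', 'b', 'e']; in_txn=False
Op 6: UPDATE e=25 (auto-commit; committed e=25)
Op 7: UPDATE b=13 (auto-commit; committed b=13)
Op 8: BEGIN: in_txn=True, pending={}
Op 9: UPDATE b=22 (pending; pending now {b=22})
Op 10: ROLLBACK: discarded pending ['b']; in_txn=False
ROLLBACK at op 5 discards: ['a', 'b', 'e']

Answer: a b e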